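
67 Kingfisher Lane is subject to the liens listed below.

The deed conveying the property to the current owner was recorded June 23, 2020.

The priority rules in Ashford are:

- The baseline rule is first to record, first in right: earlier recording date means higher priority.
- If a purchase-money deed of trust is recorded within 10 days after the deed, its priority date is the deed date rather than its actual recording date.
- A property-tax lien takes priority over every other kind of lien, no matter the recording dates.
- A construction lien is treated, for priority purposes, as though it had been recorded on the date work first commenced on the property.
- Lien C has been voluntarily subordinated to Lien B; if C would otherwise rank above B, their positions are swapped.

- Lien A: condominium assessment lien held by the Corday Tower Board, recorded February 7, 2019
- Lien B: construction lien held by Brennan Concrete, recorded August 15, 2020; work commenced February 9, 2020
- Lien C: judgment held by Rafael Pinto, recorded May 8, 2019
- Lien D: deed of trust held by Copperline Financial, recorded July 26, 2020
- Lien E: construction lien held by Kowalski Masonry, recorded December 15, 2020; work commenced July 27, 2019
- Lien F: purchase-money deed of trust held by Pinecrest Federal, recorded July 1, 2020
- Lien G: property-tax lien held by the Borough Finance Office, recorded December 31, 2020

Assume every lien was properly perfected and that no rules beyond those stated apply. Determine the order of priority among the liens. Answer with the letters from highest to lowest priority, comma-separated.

G, A, B, E, C, F, D

Effective dates: B's effective date is February 9, 2020, when work began; E relates back to July 27, 2019 (work commenced); F relates back to the deed date June 23, 2020.
G is a property-tax lien, so it outranks all other liens regardless of date.
The other liens, earliest effective date first: A (February 7, 2019), C (May 8, 2019), E (July 27, 2019), B (February 9, 2020), F (June 23, 2020), D (July 26, 2020).
C is senior to B before the subordination, so the two trade places.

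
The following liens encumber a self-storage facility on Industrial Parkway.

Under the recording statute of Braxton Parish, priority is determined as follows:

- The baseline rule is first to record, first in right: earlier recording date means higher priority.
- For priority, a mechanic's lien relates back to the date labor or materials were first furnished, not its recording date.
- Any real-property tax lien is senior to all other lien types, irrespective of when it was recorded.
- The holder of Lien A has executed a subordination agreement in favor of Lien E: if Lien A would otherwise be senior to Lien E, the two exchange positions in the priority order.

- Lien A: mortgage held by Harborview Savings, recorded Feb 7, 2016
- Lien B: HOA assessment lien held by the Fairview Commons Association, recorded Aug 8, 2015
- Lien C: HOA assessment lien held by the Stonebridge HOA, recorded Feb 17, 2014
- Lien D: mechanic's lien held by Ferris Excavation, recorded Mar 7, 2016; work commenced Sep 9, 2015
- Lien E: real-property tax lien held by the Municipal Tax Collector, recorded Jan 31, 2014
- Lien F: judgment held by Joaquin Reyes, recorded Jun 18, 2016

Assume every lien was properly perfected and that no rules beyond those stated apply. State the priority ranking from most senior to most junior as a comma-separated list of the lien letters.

E, C, B, D, A, F

Effective dates after the stated exceptions: D's effective date is Sep 9, 2015, when work began.
E, as a real-property tax lien, has superpriority and ranks first.
The other liens, earliest effective date first: C (Feb 17, 2014), B (Aug 8, 2015), D (Sep 9, 2015), A (Feb 7, 2016), F (Jun 18, 2016).
A already ranks below E; the subordination has no effect.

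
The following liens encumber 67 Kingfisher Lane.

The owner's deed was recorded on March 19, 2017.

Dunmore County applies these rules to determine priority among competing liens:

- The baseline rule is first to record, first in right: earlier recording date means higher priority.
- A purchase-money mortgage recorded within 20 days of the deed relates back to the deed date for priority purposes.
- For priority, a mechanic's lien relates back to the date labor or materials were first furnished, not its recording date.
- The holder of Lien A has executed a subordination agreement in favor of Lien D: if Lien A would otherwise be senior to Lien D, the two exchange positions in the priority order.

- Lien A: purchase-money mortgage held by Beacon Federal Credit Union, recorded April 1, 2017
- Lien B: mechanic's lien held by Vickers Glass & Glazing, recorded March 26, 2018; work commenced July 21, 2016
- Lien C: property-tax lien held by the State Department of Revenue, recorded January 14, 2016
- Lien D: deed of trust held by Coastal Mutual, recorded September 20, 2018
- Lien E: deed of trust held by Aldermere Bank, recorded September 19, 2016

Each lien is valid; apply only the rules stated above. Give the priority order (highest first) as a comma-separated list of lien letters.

Effective dates after the stated exceptions: A relates back to the deed date March 19, 2017; B is treated as recorded July 21, 2016, the work-commencement date.
By effective date: C (January 14, 2016), B (July 21, 2016), E (September 19, 2016), A (March 19, 2017), D (September 20, 2018).
Because A would otherwise rank above D, the subordination swaps them.

C, B, E, D, A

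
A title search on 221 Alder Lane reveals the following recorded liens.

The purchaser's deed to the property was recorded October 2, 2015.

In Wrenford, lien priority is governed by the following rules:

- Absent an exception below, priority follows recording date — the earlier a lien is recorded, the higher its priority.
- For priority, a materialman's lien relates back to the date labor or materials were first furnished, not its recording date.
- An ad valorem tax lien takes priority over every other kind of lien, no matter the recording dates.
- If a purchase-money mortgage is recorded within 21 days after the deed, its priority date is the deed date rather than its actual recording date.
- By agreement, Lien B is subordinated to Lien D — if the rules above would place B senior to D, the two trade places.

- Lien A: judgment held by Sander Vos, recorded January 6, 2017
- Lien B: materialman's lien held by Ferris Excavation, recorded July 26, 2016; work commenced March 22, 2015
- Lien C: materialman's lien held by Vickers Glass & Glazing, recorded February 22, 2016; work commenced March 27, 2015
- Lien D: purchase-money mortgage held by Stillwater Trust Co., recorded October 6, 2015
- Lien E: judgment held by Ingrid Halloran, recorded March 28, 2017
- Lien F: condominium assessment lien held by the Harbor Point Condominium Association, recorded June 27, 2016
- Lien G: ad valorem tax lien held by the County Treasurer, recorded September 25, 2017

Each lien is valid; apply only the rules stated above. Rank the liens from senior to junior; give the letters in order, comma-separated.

Effective dates: B is treated as recorded March 22, 2015, the work-commencement date; C is treated as recorded March 27, 2015, the work-commencement date; D was recorded within the 21-day window, so its effective date is the deed date October 2, 2015.
G is an ad valorem tax lien, so it outranks all other liens regardless of date.
Ordering the rest by effective date: B (March 22, 2015), C (March 27, 2015), D (October 2, 2015), F (June 27, 2016), A (January 6, 2017), E (March 28, 2017).
The subordination applies — B was senior to D — so B and D swap.

G, D, C, B, F, A, E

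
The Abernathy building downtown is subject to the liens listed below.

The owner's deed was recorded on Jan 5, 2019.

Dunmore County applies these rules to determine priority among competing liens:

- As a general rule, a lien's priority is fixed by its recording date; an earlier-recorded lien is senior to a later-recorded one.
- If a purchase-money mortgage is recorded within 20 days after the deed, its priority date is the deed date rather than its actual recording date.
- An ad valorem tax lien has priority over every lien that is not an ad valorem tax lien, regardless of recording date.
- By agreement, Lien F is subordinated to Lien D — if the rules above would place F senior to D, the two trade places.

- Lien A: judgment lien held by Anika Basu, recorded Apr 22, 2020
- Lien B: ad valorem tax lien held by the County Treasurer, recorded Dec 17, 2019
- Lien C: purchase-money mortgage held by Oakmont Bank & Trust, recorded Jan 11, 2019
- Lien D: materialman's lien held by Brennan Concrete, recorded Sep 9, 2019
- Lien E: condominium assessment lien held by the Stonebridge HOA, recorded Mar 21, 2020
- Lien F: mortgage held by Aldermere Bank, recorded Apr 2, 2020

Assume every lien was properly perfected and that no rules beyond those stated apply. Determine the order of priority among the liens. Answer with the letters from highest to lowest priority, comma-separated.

B, C, D, E, F, A

Effective dates: C relates back to the deed date Jan 5, 2019.
B, as an ad valorem tax lien, has superpriority and ranks first.
Among the remaining liens, by effective date: C (Jan 5, 2019), D (Sep 9, 2019), E (Mar 21, 2020), F (Apr 2, 2020), A (Apr 22, 2020).
F already ranks below D; the subordination has no effect.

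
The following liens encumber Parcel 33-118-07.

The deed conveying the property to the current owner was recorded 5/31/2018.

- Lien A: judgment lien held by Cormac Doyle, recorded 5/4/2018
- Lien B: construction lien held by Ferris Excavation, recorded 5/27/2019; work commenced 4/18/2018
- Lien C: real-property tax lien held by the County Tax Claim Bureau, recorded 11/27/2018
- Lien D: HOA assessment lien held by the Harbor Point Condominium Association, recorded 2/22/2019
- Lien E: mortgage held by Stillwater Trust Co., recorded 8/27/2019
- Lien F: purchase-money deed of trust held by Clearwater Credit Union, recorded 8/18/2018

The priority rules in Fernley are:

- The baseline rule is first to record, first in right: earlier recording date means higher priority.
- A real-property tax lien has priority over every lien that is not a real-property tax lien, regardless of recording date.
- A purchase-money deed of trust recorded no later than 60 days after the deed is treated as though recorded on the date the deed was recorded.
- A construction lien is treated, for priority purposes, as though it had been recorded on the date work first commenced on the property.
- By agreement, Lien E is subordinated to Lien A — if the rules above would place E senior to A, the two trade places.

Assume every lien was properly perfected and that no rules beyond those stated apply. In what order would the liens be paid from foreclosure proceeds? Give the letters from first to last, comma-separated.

Effective dates: B is treated as recorded 4/18/2018, the work-commencement date; F missed the 60-day window (79 days after the deed), so its recording date stands.
As a real-property tax lien, C is senior to every other lien.
Among the remaining liens, by effective date: B (4/18/2018), A (5/4/2018), F (8/18/2018), D (2/22/2019), E (8/27/2019).
E already ranks below A; the subordination has no effect.

C, B, A, F, D, E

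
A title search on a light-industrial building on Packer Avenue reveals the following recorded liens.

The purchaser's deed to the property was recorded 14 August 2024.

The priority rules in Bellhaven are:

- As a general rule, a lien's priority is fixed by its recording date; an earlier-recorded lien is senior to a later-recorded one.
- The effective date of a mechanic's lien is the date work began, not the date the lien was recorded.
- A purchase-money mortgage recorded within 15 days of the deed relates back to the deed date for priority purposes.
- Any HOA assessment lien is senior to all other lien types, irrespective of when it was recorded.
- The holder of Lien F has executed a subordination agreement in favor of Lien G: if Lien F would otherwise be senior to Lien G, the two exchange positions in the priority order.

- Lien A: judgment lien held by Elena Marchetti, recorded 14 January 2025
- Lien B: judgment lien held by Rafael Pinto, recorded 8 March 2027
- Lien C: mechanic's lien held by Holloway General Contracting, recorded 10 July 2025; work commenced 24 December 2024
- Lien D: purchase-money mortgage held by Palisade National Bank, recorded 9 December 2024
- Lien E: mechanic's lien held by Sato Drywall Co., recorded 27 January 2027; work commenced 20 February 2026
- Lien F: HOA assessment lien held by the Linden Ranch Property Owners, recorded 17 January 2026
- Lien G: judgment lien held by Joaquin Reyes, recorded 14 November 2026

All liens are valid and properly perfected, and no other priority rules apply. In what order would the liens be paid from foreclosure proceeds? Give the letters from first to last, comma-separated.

G, D, C, A, E, F, B

First, effective dates: C relates back to 24 December 2024 (work commenced); D missed the 15-day window (117 days after the deed), so its recording date stands; E's effective date is 20 February 2026, when work began.
F is an HOA assessment lien, so it outranks all other liens regardless of date.
The other liens, earliest effective date first: D (9 December 2024), C (24 December 2024), A (14 January 2025), E (20 February 2026), G (14 November 2026), B (8 March 2027).
The subordination applies — F was senior to G — so F and G swap.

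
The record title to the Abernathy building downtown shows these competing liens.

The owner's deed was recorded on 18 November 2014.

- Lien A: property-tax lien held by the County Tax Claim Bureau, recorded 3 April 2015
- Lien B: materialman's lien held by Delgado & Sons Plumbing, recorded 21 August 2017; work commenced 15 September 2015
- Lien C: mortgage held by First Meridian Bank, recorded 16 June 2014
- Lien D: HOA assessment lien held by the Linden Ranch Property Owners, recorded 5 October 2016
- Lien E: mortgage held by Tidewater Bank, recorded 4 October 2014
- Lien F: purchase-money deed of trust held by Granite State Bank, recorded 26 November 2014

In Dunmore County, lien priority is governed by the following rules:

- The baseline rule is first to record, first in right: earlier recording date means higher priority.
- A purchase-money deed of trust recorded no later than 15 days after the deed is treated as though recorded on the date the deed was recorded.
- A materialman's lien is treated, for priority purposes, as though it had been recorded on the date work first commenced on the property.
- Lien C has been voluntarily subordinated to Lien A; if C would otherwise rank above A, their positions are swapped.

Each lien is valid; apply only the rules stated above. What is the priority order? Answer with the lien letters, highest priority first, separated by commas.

Effective dates after the stated exceptions: B is treated as recorded 15 September 2015, the work-commencement date; F's effective date is the deed date, 18 November 2014.
By effective date, earliest first: C (16 June 2014), E (4 October 2014), F (18 November 2014), A (3 April 2015), B (15 September 2015), D (5 October 2016).
Because C would otherwise rank above A, the subordination swaps them.

A, E, F, C, B, D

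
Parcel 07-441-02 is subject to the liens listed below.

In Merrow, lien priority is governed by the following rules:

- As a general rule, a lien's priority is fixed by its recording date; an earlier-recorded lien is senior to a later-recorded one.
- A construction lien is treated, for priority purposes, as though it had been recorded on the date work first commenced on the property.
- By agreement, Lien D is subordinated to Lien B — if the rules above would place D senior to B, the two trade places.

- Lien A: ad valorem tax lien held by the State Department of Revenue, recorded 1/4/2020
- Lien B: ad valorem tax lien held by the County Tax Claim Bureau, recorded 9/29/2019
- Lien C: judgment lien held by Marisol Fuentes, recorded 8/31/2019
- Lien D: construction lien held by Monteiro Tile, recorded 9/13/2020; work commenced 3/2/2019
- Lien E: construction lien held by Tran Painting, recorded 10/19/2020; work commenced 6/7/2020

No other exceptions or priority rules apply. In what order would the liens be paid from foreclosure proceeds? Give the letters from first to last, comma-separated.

Effective dates: D relates back to 3/2/2019 (work commenced); E relates back to 6/7/2020 (work commenced).
By effective date, earliest first: D (3/2/2019), C (8/31/2019), B (9/29/2019), A (1/4/2020), E (6/7/2020).
D would otherwise be senior to B, so under the subordination agreement D and B exchange positions.

B, C, D, A, E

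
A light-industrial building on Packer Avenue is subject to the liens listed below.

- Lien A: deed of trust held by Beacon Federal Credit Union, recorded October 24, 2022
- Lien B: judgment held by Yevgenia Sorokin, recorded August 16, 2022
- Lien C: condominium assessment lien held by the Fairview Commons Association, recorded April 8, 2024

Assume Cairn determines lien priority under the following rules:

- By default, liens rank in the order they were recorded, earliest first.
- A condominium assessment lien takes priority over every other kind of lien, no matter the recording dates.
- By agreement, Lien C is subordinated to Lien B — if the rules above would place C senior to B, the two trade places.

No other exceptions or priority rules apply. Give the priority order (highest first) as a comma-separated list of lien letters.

C is a condominium assessment lien and takes priority over every other lien.
Ordering the rest by effective date: B (August 16, 2022), A (October 24, 2022).
C would otherwise be senior to B, so under the subordination agreement C and B exchange positions.

B, C, A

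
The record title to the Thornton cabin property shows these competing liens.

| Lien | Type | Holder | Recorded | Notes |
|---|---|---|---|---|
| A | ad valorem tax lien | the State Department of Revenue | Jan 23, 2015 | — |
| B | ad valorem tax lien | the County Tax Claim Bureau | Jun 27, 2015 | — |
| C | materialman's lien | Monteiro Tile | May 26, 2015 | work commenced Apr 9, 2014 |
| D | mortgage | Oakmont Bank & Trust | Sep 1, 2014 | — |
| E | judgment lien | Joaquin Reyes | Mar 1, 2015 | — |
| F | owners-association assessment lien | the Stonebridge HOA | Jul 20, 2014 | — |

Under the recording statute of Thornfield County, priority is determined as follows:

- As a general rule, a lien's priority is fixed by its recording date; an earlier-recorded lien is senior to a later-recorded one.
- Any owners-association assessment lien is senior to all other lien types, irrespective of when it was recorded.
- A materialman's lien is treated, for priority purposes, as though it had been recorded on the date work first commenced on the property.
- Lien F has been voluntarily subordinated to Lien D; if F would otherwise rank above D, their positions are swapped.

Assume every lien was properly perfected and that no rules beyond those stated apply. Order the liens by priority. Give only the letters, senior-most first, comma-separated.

Effective dates: C is treated as recorded Apr 9, 2014, the work-commencement date.
F is an owners-association assessment lien, so it outranks all other liens regardless of date.
The other liens, earliest effective date first: C (Apr 9, 2014), D (Sep 1, 2014), A (Jan 23, 2015), E (Mar 1, 2015), B (Jun 27, 2015).
F would otherwise be senior to D, so under the subordination agreement F and D exchange positions.

D, C, F, A, E, B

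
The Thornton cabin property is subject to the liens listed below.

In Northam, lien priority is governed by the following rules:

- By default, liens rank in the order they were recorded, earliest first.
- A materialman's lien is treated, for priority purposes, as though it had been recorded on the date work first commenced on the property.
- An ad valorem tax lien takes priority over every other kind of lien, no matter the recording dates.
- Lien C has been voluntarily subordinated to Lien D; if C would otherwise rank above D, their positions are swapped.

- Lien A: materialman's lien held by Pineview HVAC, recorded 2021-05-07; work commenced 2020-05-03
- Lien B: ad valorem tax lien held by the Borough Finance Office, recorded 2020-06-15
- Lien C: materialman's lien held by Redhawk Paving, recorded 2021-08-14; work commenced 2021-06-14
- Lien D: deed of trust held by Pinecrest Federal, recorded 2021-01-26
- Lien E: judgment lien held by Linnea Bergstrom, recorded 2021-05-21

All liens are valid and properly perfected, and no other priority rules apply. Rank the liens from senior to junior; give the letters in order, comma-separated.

Effective dates after the stated exceptions: A relates back to 2020-05-03 (work commenced); C is treated as recorded 2021-06-14, the work-commencement date.
B is an ad valorem tax lien and takes priority over every other lien.
Among the remaining liens, by effective date: A (2020-05-03), D (2021-01-26), E (2021-05-21), C (2021-06-14).
Since C is not senior to D, the subordination leaves the order unchanged.

B, A, D, E, C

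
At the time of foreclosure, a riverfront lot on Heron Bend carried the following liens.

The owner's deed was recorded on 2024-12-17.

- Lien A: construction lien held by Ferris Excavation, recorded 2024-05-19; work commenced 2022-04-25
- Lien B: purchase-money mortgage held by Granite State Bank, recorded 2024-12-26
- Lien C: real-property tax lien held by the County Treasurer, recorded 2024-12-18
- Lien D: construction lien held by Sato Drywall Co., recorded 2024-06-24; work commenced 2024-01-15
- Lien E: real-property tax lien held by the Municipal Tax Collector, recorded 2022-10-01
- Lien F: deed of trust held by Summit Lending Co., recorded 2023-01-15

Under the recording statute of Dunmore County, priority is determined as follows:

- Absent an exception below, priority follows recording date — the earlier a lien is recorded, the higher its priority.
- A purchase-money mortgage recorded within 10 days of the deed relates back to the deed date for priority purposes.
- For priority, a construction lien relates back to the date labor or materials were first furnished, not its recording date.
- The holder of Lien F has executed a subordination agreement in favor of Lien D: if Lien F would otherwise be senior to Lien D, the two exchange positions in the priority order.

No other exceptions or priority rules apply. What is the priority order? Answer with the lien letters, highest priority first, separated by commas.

Effective dates: A's effective date is 2022-04-25, when work began; B relates back to the deed date 2024-12-17; D's effective date is 2024-01-15, when work began.
By effective date, earliest first: A (2022-04-25), E (2022-10-01), F (2023-01-15), D (2024-01-15), B (2024-12-17), C (2024-12-18).
Because F would otherwise rank above D, the subordination swaps them.

A, E, D, F, B, C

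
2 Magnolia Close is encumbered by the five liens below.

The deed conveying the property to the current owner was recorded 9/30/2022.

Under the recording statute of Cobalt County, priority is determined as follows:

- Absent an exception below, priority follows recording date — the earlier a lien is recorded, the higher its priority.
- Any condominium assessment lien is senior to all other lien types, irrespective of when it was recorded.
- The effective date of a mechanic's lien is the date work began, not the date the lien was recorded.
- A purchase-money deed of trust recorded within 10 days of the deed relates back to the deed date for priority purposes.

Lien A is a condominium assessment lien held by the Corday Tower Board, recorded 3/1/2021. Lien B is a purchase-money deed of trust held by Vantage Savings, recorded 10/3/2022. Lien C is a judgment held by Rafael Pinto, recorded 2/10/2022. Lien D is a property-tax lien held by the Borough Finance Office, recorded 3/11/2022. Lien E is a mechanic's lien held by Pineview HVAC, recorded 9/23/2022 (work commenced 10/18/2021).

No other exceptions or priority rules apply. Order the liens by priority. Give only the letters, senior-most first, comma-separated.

A, E, C, D, B

Effective dates: B relates back to the deed date 9/30/2022; E's effective date is 10/18/2021, when work began.
A, as a condominium assessment lien, has superpriority and ranks first.
Among the remaining liens, by effective date: E (10/18/2021), C (2/10/2022), D (3/11/2022), B (9/30/2022).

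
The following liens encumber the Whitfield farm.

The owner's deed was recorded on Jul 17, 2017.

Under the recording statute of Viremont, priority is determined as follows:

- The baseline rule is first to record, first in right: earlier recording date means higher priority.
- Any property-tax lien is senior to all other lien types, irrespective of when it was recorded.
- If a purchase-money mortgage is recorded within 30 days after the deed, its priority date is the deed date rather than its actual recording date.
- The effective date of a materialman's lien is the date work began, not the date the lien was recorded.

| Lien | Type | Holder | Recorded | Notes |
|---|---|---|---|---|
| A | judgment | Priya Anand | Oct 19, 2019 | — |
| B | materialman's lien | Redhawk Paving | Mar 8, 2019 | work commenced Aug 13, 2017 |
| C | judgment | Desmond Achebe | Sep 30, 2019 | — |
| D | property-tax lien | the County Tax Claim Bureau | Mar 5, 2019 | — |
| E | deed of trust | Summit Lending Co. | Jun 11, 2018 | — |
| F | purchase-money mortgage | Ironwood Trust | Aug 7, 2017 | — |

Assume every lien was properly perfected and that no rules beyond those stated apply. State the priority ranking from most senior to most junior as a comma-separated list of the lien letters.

Adjusting effective dates: B is treated as recorded Aug 13, 2017, the work-commencement date; F's effective date is the deed date, Jul 17, 2017.
D, as a property-tax lien, has superpriority and ranks first.
The other liens, earliest effective date first: F (Jul 17, 2017), B (Aug 13, 2017), E (Jun 11, 2018), C (Sep 30, 2019), A (Oct 19, 2019).

D, F, B, E, C, A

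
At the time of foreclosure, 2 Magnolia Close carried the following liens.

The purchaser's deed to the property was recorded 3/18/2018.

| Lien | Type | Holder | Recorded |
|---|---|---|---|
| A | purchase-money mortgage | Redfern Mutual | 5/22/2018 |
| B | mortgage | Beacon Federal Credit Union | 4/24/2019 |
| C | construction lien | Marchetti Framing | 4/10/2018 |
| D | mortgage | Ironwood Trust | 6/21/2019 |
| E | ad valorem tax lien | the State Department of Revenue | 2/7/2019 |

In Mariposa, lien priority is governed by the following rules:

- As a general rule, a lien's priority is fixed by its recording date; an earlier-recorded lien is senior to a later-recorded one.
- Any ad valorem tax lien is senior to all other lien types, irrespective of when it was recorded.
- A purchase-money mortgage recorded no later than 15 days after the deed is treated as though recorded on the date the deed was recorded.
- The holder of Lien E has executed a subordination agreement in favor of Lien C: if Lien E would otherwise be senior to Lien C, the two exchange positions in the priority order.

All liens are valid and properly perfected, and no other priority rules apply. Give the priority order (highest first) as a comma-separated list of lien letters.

Effective dates: A was recorded 65 days after the deed — beyond 15 days — so no relation-back applies.
E, as an ad valorem tax lien, has superpriority and ranks first.
Remaining liens by effective date: C (4/10/2018), A (5/22/2018), B (4/24/2019), D (6/21/2019).
The subordination applies — E was senior to C — so E and C swap.

C, E, A, B, D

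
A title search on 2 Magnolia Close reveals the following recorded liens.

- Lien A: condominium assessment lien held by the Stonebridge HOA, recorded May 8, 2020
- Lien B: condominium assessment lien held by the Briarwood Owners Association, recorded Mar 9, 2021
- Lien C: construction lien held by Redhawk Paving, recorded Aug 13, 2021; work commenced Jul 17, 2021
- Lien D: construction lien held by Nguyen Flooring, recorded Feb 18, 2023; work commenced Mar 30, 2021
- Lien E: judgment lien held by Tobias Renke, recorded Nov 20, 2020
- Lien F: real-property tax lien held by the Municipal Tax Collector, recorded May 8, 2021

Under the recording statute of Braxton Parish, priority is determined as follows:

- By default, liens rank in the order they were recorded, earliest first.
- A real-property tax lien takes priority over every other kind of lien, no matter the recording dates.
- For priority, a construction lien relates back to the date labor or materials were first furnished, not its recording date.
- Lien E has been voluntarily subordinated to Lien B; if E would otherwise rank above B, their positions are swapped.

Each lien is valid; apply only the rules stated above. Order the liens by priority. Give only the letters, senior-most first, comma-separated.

F, A, B, E, D, C

Effective dates: C's effective date is Jul 17, 2021, when work began; D's effective date is Mar 30, 2021, when work began.
As a real-property tax lien, F is senior to every other lien.
Among the remaining liens, by effective date: A (May 8, 2020), E (Nov 20, 2020), B (Mar 9, 2021), D (Mar 30, 2021), C (Jul 17, 2021).
E would otherwise be senior to B, so under the subordination agreement E and B exchange positions.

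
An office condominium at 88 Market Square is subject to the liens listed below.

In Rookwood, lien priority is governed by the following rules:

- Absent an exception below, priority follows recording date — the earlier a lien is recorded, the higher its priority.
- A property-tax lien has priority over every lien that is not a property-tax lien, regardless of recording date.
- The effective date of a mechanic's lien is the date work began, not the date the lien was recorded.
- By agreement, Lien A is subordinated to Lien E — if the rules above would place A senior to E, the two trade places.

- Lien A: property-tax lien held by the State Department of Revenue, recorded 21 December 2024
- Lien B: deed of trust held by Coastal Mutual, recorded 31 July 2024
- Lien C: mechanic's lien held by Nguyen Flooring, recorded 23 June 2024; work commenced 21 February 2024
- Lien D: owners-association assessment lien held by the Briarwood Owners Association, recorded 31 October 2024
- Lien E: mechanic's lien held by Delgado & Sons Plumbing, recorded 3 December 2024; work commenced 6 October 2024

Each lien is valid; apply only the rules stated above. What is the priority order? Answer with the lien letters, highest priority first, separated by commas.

E, C, B, A, D

Effective dates: C's effective date is 21 February 2024, when work began; E relates back to 6 October 2024 (work commenced).
A is a property-tax lien, so it outranks all other liens regardless of date.
The other liens, earliest effective date first: C (21 February 2024), B (31 July 2024), E (6 October 2024), D (31 October 2024).
The subordination applies — A was senior to E — so A and E swap.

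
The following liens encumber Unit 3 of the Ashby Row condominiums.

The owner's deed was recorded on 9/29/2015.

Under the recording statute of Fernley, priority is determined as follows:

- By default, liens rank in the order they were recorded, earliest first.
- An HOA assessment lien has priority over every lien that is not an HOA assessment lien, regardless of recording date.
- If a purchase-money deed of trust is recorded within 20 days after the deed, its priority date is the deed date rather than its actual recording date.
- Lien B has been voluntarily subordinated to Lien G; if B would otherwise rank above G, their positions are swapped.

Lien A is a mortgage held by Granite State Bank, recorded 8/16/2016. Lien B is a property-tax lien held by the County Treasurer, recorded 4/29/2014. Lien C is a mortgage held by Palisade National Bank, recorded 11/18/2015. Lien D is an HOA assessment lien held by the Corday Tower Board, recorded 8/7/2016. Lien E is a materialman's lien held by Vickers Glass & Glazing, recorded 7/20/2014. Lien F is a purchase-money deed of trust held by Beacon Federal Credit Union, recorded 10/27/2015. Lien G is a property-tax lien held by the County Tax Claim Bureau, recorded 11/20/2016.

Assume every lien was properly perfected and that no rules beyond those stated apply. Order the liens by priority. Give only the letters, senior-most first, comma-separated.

Effective dates: F was recorded 28 days after the deed, outside the 20-day window, so it keeps its recording date.
As an HOA assessment lien, D is senior to every other lien.
Ordering the rest by effective date: B (4/29/2014), E (7/20/2014), F (10/27/2015), C (11/18/2015), A (8/16/2016), G (11/20/2016).
B is senior to G before the subordination, so the two trade places.

D, G, E, F, C, A, B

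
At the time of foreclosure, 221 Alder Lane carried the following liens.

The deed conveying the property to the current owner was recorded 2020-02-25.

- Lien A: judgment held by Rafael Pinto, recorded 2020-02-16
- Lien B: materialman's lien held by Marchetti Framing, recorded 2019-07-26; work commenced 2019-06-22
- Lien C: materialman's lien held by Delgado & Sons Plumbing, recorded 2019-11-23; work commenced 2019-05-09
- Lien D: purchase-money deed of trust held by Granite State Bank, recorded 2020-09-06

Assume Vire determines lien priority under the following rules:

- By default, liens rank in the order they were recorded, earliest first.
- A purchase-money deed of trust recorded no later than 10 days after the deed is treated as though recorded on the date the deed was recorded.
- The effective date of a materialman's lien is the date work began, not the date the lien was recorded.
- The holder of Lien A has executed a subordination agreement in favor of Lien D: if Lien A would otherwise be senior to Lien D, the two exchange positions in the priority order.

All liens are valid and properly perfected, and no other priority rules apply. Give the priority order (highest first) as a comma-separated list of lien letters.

C, B, D, A

First, effective dates: B is treated as recorded 2019-06-22, the work-commencement date; C relates back to 2019-05-09 (work commenced); D was recorded 194 days after the deed, outside the 10-day window, so it keeps its recording date.
By effective date: C (2019-05-09), B (2019-06-22), A (2020-02-16), D (2020-09-06).
Because A would otherwise rank above D, the subordination swaps them.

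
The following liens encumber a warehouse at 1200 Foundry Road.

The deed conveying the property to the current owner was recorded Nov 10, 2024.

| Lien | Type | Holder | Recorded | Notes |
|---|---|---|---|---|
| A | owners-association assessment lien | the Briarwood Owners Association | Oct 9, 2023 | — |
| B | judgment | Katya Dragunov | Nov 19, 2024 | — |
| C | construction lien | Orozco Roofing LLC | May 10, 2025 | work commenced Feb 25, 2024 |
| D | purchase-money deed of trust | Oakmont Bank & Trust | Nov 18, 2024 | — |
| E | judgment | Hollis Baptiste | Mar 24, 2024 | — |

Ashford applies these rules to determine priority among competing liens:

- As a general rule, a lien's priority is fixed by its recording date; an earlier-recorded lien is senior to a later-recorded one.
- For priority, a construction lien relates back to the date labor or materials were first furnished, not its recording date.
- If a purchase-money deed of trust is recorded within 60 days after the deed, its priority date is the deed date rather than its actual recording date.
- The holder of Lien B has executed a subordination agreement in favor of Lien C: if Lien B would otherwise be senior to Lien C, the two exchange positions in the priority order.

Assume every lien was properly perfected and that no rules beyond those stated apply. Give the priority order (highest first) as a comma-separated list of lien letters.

A, C, E, D, B

Effective dates after the stated exceptions: C's effective date is Feb 25, 2024, when work began; D was recorded within the 60-day window, so its effective date is the deed date Nov 10, 2024.
Ordering by effective date: A (Oct 9, 2023), C (Feb 25, 2024), E (Mar 24, 2024), D (Nov 10, 2024), B (Nov 19, 2024).
Since B is not senior to C, the subordination leaves the order unchanged.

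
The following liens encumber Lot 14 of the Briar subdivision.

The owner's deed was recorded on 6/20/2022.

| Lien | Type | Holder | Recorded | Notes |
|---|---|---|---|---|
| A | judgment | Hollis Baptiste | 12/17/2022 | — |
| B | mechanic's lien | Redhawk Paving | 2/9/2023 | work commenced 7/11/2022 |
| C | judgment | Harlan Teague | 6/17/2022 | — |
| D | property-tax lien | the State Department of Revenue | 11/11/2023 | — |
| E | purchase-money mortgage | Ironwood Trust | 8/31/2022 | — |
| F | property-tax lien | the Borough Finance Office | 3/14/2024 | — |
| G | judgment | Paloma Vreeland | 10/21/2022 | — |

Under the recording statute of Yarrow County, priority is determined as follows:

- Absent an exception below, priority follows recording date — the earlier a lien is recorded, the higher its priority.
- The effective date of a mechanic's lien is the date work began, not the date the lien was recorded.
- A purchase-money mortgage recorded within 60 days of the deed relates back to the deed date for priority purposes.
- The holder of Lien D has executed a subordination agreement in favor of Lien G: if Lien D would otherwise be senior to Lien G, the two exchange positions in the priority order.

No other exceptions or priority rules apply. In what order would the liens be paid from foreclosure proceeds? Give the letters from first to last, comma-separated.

C, B, E, G, A, D, F

Adjusting effective dates: B's effective date is 7/11/2022, when work began; E was recorded 72 days after the deed — beyond 60 days — so no relation-back applies.
By effective date, earliest first: C (6/17/2022), B (7/11/2022), E (8/31/2022), G (10/21/2022), A (12/17/2022), D (11/11/2023), F (3/14/2024).
D is already junior to G, so the subordination agreement changes nothing.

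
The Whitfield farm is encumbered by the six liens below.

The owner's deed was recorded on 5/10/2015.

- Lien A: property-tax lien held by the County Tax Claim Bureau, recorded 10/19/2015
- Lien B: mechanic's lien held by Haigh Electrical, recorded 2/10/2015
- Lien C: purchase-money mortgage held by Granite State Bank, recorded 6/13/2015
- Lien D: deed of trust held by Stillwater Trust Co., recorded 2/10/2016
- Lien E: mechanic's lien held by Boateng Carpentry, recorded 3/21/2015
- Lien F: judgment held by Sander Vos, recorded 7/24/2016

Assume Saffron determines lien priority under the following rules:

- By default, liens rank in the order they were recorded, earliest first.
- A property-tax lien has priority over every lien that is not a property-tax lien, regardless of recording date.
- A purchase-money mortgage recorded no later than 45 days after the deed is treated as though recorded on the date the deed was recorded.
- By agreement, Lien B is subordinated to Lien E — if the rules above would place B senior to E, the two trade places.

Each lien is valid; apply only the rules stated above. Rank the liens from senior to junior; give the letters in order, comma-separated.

A, E, B, C, D, F

Effective dates: C relates back to the deed date 5/10/2015.
A is a property-tax lien and takes priority over every other lien.
Remaining liens by effective date: B (2/10/2015), E (3/21/2015), C (5/10/2015), D (2/10/2016), F (7/24/2016).
The subordination applies — B was senior to E — so B and E swap.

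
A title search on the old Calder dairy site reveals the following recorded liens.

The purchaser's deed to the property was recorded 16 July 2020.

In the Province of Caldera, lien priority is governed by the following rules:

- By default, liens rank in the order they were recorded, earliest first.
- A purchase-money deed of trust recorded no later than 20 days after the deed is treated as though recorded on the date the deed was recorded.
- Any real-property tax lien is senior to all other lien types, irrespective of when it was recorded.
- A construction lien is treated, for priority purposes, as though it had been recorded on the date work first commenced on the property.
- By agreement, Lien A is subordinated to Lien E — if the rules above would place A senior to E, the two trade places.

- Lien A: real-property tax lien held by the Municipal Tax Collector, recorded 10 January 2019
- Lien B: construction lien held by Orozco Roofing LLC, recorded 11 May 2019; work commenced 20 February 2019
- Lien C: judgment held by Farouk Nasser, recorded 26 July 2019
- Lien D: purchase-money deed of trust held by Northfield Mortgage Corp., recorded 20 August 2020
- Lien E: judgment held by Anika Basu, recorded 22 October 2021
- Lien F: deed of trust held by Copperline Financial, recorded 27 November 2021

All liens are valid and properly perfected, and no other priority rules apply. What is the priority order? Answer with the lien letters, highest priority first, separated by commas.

E, B, C, D, A, F

Effective dates after the stated exceptions: B's effective date is 20 February 2019, when work began; D was recorded 35 days after the deed, outside the 20-day window, so it keeps its recording date.
As a real-property tax lien, A is senior to every other lien.
Ordering the rest by effective date: B (20 February 2019), C (26 July 2019), D (20 August 2020), E (22 October 2021), F (27 November 2021).
A would otherwise be senior to E, so under the subordination agreement A and E exchange positions.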